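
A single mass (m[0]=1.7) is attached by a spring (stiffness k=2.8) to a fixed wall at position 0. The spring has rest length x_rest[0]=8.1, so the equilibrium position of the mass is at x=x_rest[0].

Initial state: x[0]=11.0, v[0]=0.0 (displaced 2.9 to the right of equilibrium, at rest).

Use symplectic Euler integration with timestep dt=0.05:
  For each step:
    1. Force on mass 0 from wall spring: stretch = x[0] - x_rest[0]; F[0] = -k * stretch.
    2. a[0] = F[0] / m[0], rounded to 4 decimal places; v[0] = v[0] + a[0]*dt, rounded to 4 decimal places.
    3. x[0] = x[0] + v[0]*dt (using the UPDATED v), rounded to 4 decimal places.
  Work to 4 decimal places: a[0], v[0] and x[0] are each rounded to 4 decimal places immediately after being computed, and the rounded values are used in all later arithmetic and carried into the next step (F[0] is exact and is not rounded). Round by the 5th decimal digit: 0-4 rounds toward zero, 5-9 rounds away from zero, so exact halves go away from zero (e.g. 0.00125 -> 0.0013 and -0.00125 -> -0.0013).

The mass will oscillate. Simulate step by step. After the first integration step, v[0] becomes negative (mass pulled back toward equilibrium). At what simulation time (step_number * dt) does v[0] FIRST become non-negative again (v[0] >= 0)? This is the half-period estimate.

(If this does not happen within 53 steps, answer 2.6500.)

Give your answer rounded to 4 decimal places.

Step 0: x=[11.0000] v=[0.0000]
Step 1: x=[10.9881] v=[-0.2388]
Step 2: x=[10.9643] v=[-0.4766]
Step 3: x=[10.9287] v=[-0.7125]
Step 4: x=[10.8814] v=[-0.9455]
Step 5: x=[10.8227] v=[-1.1746]
Step 6: x=[10.7528] v=[-1.3988]
Step 7: x=[10.6719] v=[-1.6173]
Step 8: x=[10.5804] v=[-1.8291]
Step 9: x=[10.4787] v=[-2.0334]
Step 10: x=[10.3672] v=[-2.2293]
Step 11: x=[10.2464] v=[-2.4160]
Step 12: x=[10.1168] v=[-2.5928]
Step 13: x=[9.9789] v=[-2.7589]
Step 14: x=[9.8332] v=[-2.9136]
Step 15: x=[9.6804] v=[-3.0563]
Step 16: x=[9.5211] v=[-3.1865]
Step 17: x=[9.3559] v=[-3.3035]
Step 18: x=[9.1856] v=[-3.4069]
Step 19: x=[9.0108] v=[-3.4963]
Step 20: x=[8.8322] v=[-3.5713]
Step 21: x=[8.6506] v=[-3.6316]
Step 22: x=[8.4668] v=[-3.6769]
Step 23: x=[8.2814] v=[-3.7071]
Step 24: x=[8.0953] v=[-3.7220]
Step 25: x=[7.9092] v=[-3.7216]
Step 26: x=[7.7239] v=[-3.7059]
Step 27: x=[7.5402] v=[-3.6749]
Step 28: x=[7.3588] v=[-3.6288]
Step 29: x=[7.1804] v=[-3.5678]
Step 30: x=[7.0058] v=[-3.4921]
Step 31: x=[6.8357] v=[-3.4020]
Step 32: x=[6.6708] v=[-3.2979]
Step 33: x=[6.5118] v=[-3.1802]
Step 34: x=[6.3593] v=[-3.0494]
Step 35: x=[6.2140] v=[-2.9061]
Step 36: x=[6.0765] v=[-2.7508]
Step 37: x=[5.9473] v=[-2.5842]
Step 38: x=[5.8270] v=[-2.4069]
Step 39: x=[5.7160] v=[-2.2197]
Step 40: x=[5.6148] v=[-2.0234]
Step 41: x=[5.5239] v=[-1.8187]
Step 42: x=[5.4436] v=[-1.6066]
Step 43: x=[5.3742] v=[-1.3878]
Step 44: x=[5.3160] v=[-1.1633]
Step 45: x=[5.2693] v=[-0.9340]
Step 46: x=[5.2343] v=[-0.7009]
Step 47: x=[5.2111] v=[-0.4649]
Step 48: x=[5.1998] v=[-0.2270]
Step 49: x=[5.2004] v=[0.0118]
First v>=0 after going negative at step 49, time=2.4500

Answer: 2.4500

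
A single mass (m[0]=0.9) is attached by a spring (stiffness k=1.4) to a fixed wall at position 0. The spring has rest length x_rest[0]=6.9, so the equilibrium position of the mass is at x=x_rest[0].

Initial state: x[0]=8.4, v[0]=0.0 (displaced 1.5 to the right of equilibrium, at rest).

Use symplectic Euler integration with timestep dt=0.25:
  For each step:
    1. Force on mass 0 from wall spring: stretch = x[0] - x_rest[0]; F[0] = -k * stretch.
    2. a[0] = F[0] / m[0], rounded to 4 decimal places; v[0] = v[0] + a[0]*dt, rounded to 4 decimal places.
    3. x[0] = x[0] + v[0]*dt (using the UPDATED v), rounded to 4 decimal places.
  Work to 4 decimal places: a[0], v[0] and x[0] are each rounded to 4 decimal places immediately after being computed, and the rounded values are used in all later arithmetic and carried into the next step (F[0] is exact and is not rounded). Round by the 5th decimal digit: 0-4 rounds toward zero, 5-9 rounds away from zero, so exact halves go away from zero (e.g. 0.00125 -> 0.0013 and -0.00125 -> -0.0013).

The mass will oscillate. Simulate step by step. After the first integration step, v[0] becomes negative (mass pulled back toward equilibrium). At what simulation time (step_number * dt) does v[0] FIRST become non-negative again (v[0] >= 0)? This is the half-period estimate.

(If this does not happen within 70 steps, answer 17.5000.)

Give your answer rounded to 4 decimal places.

Step 0: x=[8.4000] v=[0.0000]
Step 1: x=[8.2542] v=[-0.5833]
Step 2: x=[7.9767] v=[-1.1099]
Step 3: x=[7.5946] v=[-1.5286]
Step 4: x=[7.1449] v=[-1.7987]
Step 5: x=[6.6714] v=[-1.8940]
Step 6: x=[6.2201] v=[-1.8051]
Step 7: x=[5.8349] v=[-1.5407]
Step 8: x=[5.5533] v=[-1.1265]
Step 9: x=[5.4026] v=[-0.6028]
Step 10: x=[5.3975] v=[-0.0205]
Step 11: x=[5.5385] v=[0.5638]
First v>=0 after going negative at step 11, time=2.7500

Answer: 2.7500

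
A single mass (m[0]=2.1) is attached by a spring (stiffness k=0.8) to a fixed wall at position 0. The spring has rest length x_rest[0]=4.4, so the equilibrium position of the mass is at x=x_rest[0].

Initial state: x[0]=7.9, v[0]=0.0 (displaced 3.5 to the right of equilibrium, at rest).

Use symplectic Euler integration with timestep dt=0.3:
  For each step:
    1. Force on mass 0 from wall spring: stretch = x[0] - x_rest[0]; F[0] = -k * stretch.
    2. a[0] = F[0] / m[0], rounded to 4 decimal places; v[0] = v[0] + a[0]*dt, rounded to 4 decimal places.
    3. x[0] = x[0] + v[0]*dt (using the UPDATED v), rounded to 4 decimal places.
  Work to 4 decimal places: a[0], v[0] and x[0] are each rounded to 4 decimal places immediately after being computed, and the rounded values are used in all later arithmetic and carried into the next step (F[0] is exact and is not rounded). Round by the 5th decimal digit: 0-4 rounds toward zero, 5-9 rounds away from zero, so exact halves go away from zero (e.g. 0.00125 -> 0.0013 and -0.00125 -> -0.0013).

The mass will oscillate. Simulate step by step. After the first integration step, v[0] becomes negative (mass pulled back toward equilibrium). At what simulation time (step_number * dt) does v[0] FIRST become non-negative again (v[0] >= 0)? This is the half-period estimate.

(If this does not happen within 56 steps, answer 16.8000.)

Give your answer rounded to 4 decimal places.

Step 0: x=[7.9000] v=[0.0000]
Step 1: x=[7.7800] v=[-0.4000]
Step 2: x=[7.5441] v=[-0.7863]
Step 3: x=[7.2004] v=[-1.1456]
Step 4: x=[6.7607] v=[-1.4656]
Step 5: x=[6.2401] v=[-1.7354]
Step 6: x=[5.6564] v=[-1.9457]
Step 7: x=[5.0296] v=[-2.0893]
Step 8: x=[4.3812] v=[-2.1612]
Step 9: x=[3.7335] v=[-2.1590]
Step 10: x=[3.1087] v=[-2.0828]
Step 11: x=[2.5281] v=[-1.9352]
Step 12: x=[2.0117] v=[-1.7213]
Step 13: x=[1.5772] v=[-1.4484]
Step 14: x=[1.2395] v=[-1.1258]
Step 15: x=[1.0101] v=[-0.7646]
Step 16: x=[0.8969] v=[-0.3772]
Step 17: x=[0.9039] v=[0.0232]
First v>=0 after going negative at step 17, time=5.1000

Answer: 5.1000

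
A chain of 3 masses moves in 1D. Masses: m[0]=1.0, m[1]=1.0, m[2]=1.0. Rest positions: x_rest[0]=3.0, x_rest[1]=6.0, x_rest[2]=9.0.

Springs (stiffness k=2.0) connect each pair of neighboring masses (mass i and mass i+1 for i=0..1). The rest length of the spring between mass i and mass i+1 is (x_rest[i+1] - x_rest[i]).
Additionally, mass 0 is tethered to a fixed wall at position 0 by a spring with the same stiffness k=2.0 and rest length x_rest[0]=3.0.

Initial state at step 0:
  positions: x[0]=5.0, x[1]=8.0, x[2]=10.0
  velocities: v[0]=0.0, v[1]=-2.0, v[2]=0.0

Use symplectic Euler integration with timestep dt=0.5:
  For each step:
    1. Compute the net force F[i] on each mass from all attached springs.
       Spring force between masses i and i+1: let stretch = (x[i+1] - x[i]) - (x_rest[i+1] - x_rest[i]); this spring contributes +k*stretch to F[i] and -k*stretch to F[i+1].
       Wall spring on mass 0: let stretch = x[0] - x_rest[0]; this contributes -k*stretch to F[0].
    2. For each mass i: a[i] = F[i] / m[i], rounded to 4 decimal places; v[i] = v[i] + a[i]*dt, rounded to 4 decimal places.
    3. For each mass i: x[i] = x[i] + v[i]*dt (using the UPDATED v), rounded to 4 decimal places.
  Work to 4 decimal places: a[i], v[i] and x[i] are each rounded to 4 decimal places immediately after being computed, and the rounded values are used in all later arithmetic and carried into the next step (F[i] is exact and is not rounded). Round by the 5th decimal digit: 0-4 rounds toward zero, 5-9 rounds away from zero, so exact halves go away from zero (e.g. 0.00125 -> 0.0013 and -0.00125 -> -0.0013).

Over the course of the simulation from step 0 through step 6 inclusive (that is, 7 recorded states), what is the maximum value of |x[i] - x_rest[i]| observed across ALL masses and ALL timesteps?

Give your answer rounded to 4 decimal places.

Answer: 3.1406

Derivation:
Step 0: x=[5.0000 8.0000 10.0000] v=[0.0000 -2.0000 0.0000]
Step 1: x=[4.0000 6.5000 10.5000] v=[-2.0000 -3.0000 1.0000]
Step 2: x=[2.2500 5.7500 10.5000] v=[-3.5000 -1.5000 0.0000]
Step 3: x=[1.1250 5.6250 9.6250] v=[-2.2500 -0.2500 -1.7500]
Step 4: x=[1.6875 5.2500 8.2500] v=[1.1250 -0.7500 -2.7500]
Step 5: x=[3.1875 4.5938 6.8750] v=[3.0000 -1.3125 -2.7500]
Step 6: x=[3.7969 4.3750 5.8594] v=[1.2188 -0.4376 -2.0312]
Max displacement = 3.1406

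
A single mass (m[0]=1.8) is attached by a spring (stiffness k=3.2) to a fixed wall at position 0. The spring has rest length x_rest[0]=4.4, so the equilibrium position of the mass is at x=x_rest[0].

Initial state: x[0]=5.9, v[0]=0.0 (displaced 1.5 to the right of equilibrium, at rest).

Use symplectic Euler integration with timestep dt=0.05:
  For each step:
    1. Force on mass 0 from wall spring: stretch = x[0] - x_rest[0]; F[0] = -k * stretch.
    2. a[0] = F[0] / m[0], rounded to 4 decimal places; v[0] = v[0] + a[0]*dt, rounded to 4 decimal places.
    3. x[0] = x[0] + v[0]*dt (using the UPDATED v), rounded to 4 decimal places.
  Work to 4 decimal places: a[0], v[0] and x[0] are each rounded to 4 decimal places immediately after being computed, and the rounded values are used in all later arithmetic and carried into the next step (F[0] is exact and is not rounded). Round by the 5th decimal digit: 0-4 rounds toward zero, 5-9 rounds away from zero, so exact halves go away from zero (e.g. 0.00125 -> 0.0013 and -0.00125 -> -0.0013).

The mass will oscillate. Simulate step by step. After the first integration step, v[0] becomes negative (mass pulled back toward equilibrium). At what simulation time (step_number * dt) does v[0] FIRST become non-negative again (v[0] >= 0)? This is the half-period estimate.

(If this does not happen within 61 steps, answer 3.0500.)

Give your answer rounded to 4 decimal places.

Step 0: x=[5.9000] v=[0.0000]
Step 1: x=[5.8933] v=[-0.1333]
Step 2: x=[5.8800] v=[-0.2660]
Step 3: x=[5.8601] v=[-0.3976]
Step 4: x=[5.8337] v=[-0.5274]
Step 5: x=[5.8010] v=[-0.6548]
Step 6: x=[5.7620] v=[-0.7793]
Step 7: x=[5.7170] v=[-0.9004]
Step 8: x=[5.6661] v=[-1.0175]
Step 9: x=[5.6096] v=[-1.1300]
Step 10: x=[5.5477] v=[-1.2375]
Step 11: x=[5.4807] v=[-1.3395]
Step 12: x=[5.4089] v=[-1.4356]
Step 13: x=[5.3326] v=[-1.5253]
Step 14: x=[5.2522] v=[-1.6082]
Step 15: x=[5.1680] v=[-1.6840]
Step 16: x=[5.0804] v=[-1.7523]
Step 17: x=[4.9898] v=[-1.8128]
Step 18: x=[4.8965] v=[-1.8652]
Step 19: x=[4.8010] v=[-1.9093]
Step 20: x=[4.7038] v=[-1.9449]
Step 21: x=[4.6052] v=[-1.9719]
Step 22: x=[4.5057] v=[-1.9901]
Step 23: x=[4.4057] v=[-1.9995]
Step 24: x=[4.3057] v=[-2.0000]
Step 25: x=[4.2061] v=[-1.9916]
Step 26: x=[4.1074] v=[-1.9744]
Step 27: x=[4.0100] v=[-1.9484]
Step 28: x=[3.9143] v=[-1.9137]
Step 29: x=[3.8208] v=[-1.8705]
Step 30: x=[3.7299] v=[-1.8190]
Step 31: x=[3.6419] v=[-1.7594]
Step 32: x=[3.5573] v=[-1.6920]
Step 33: x=[3.4764] v=[-1.6171]
Step 34: x=[3.3997] v=[-1.5350]
Step 35: x=[3.3274] v=[-1.4461]
Step 36: x=[3.2599] v=[-1.3508]
Step 37: x=[3.1974] v=[-1.2495]
Step 38: x=[3.1403] v=[-1.1426]
Step 39: x=[3.0888] v=[-1.0306]
Step 40: x=[3.0431] v=[-0.9141]
Step 41: x=[3.0034] v=[-0.7935]
Step 42: x=[2.9699] v=[-0.6694]
Step 43: x=[2.9428] v=[-0.5423]
Step 44: x=[2.9222] v=[-0.4128]
Step 45: x=[2.9081] v=[-0.2814]
Step 46: x=[2.9007] v=[-0.1488]
Step 47: x=[2.8999] v=[-0.0155]
Step 48: x=[2.9058] v=[0.1178]
First v>=0 after going negative at step 48, time=2.4000

Answer: 2.4000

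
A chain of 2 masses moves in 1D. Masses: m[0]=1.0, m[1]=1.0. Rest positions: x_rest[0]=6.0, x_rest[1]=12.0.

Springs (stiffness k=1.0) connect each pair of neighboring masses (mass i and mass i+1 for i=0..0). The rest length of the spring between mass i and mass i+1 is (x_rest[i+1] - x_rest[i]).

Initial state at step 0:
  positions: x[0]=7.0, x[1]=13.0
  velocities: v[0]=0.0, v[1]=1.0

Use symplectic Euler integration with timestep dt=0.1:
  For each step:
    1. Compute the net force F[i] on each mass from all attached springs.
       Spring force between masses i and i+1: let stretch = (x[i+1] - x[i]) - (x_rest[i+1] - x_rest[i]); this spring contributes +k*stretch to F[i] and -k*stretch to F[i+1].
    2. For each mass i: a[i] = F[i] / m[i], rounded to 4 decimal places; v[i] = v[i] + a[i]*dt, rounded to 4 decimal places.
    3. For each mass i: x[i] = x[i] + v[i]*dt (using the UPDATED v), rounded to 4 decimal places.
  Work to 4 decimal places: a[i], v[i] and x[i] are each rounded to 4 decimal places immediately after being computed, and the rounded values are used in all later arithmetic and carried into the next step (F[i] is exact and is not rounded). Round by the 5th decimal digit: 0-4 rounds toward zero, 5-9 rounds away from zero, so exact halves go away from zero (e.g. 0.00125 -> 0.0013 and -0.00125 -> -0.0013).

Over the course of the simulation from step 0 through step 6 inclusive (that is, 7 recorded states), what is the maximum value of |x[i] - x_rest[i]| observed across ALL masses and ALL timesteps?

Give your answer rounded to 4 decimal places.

Step 0: x=[7.0000 13.0000] v=[0.0000 1.0000]
Step 1: x=[7.0000 13.1000] v=[0.0000 1.0000]
Step 2: x=[7.0010 13.1990] v=[0.0100 0.9900]
Step 3: x=[7.0040 13.2960] v=[0.0298 0.9702]
Step 4: x=[7.0099 13.3901] v=[0.0590 0.9410]
Step 5: x=[7.0196 13.4804] v=[0.0970 0.9030]
Step 6: x=[7.0339 13.5661] v=[0.1431 0.8569]
Max displacement = 1.5661

Answer: 1.5661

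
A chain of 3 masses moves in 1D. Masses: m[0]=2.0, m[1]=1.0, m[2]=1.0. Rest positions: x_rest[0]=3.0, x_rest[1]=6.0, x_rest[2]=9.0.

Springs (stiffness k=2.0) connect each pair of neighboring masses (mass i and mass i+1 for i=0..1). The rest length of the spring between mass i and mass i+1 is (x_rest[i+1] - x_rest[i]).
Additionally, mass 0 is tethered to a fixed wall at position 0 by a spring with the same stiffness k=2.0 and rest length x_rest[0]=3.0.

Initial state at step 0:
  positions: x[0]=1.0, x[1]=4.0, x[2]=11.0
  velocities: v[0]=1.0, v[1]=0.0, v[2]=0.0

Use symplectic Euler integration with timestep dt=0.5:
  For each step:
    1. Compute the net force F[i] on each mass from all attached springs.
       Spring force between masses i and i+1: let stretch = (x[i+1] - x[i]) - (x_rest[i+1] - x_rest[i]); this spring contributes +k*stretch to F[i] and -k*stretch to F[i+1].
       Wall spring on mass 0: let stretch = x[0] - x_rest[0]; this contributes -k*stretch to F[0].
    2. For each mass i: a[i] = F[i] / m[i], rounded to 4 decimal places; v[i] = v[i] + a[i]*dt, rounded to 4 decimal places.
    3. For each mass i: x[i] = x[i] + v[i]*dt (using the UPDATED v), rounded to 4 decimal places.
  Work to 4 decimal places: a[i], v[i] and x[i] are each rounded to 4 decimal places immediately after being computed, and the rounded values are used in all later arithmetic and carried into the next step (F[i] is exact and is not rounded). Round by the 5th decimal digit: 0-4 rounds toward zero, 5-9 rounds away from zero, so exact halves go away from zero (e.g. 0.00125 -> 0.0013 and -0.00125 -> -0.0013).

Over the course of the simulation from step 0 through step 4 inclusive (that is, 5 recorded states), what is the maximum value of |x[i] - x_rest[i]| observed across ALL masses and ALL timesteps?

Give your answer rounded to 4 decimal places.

Step 0: x=[1.0000 4.0000 11.0000] v=[1.0000 0.0000 0.0000]
Step 1: x=[2.0000 6.0000 9.0000] v=[2.0000 4.0000 -4.0000]
Step 2: x=[3.5000 7.5000 7.0000] v=[3.0000 3.0000 -4.0000]
Step 3: x=[5.1250 6.7500 6.7500] v=[3.2500 -1.5000 -0.5000]
Step 4: x=[5.8750 5.1875 8.0000] v=[1.5000 -3.1250 2.5000]
Max displacement = 2.8750

Answer: 2.8750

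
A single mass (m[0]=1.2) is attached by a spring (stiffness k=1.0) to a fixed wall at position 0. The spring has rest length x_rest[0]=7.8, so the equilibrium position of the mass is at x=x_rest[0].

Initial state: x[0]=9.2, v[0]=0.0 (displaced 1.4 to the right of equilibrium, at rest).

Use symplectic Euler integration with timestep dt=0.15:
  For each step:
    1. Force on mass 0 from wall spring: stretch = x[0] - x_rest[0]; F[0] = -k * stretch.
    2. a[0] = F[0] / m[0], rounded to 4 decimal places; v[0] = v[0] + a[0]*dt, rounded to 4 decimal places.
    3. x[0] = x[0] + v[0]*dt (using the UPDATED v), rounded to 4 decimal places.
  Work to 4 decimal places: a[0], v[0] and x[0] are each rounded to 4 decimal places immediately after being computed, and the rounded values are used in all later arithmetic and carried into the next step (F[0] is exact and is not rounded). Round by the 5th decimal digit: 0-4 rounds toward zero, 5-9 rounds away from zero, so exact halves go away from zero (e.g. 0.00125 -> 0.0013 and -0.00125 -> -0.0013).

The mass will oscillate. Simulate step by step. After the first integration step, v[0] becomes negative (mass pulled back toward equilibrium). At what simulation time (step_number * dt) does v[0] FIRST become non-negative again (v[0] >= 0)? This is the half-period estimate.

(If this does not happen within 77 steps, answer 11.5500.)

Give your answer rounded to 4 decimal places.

Step 0: x=[9.2000] v=[0.0000]
Step 1: x=[9.1738] v=[-0.1750]
Step 2: x=[9.1218] v=[-0.3467]
Step 3: x=[9.0450] v=[-0.5119]
Step 4: x=[8.9449] v=[-0.6675]
Step 5: x=[8.8233] v=[-0.8106]
Step 6: x=[8.6825] v=[-0.9385]
Step 7: x=[8.5252] v=[-1.0488]
Step 8: x=[8.3543] v=[-1.1394]
Step 9: x=[8.1730] v=[-1.2087]
Step 10: x=[7.9847] v=[-1.2553]
Step 11: x=[7.7929] v=[-1.2784]
Step 12: x=[7.6013] v=[-1.2775]
Step 13: x=[7.4134] v=[-1.2527]
Step 14: x=[7.2327] v=[-1.2044]
Step 15: x=[7.0627] v=[-1.1335]
Step 16: x=[6.9065] v=[-1.0413]
Step 17: x=[6.7671] v=[-0.9296]
Step 18: x=[6.6470] v=[-0.8005]
Step 19: x=[6.5485] v=[-0.6564]
Step 20: x=[6.4735] v=[-0.5000]
Step 21: x=[6.4234] v=[-0.3342]
Step 22: x=[6.3991] v=[-0.1621]
Step 23: x=[6.4011] v=[0.0130]
First v>=0 after going negative at step 23, time=3.4500

Answer: 3.4500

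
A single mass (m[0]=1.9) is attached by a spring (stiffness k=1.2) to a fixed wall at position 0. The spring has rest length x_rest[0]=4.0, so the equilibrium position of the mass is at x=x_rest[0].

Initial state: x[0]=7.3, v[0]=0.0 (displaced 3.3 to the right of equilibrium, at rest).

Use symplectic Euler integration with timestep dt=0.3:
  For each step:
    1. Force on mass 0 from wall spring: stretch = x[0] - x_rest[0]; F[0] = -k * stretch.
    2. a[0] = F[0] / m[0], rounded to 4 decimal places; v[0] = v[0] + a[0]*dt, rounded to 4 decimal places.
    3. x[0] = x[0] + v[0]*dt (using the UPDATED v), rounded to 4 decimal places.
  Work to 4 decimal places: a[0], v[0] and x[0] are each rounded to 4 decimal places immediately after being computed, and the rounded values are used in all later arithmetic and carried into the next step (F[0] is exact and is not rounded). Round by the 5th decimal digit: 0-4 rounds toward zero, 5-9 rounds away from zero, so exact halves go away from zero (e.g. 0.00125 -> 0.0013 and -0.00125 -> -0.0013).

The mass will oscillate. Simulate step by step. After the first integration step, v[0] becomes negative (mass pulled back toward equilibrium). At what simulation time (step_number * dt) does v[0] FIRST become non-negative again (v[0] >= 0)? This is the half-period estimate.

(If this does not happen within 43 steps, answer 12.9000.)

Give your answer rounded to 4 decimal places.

Answer: 4.2000

Derivation:
Step 0: x=[7.3000] v=[0.0000]
Step 1: x=[7.1124] v=[-0.6253]
Step 2: x=[6.7479] v=[-1.2150]
Step 3: x=[6.2272] v=[-1.7357]
Step 4: x=[5.5799] v=[-2.1577]
Step 5: x=[4.8428] v=[-2.4570]
Step 6: x=[4.0578] v=[-2.6167]
Step 7: x=[3.2695] v=[-2.6277]
Step 8: x=[2.5227] v=[-2.4893]
Step 9: x=[1.8599] v=[-2.2094]
Step 10: x=[1.3187] v=[-1.8039]
Step 11: x=[0.9299] v=[-1.2959]
Step 12: x=[0.7156] v=[-0.7142]
Step 13: x=[0.6880] v=[-0.0919]
Step 14: x=[0.8487] v=[0.5356]
First v>=0 after going negative at step 14, time=4.2000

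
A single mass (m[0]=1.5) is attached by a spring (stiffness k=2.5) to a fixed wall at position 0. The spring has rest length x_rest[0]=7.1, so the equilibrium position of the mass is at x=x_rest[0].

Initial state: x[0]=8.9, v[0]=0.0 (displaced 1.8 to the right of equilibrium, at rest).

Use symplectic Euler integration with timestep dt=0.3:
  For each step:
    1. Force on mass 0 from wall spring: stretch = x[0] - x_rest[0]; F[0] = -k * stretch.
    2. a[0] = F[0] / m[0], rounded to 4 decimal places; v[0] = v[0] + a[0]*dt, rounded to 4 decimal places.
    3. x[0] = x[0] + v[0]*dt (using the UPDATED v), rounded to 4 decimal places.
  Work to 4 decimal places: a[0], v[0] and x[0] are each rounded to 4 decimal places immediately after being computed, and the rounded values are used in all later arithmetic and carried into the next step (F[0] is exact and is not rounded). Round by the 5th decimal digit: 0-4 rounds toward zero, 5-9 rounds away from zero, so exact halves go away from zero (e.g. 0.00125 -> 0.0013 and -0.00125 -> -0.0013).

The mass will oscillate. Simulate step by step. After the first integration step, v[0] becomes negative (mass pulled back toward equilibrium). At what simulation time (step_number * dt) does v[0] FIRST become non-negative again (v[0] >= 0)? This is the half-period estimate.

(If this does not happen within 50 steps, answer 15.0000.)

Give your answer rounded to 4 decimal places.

Step 0: x=[8.9000] v=[0.0000]
Step 1: x=[8.6300] v=[-0.9000]
Step 2: x=[8.1305] v=[-1.6650]
Step 3: x=[7.4764] v=[-2.1803]
Step 4: x=[6.7659] v=[-2.3685]
Step 5: x=[6.1055] v=[-2.2015]
Step 6: x=[5.5942] v=[-1.7043]
Step 7: x=[5.3088] v=[-0.9514]
Step 8: x=[5.2921] v=[-0.0558]
Step 9: x=[5.5466] v=[0.8482]
First v>=0 after going negative at step 9, time=2.7000

Answer: 2.7000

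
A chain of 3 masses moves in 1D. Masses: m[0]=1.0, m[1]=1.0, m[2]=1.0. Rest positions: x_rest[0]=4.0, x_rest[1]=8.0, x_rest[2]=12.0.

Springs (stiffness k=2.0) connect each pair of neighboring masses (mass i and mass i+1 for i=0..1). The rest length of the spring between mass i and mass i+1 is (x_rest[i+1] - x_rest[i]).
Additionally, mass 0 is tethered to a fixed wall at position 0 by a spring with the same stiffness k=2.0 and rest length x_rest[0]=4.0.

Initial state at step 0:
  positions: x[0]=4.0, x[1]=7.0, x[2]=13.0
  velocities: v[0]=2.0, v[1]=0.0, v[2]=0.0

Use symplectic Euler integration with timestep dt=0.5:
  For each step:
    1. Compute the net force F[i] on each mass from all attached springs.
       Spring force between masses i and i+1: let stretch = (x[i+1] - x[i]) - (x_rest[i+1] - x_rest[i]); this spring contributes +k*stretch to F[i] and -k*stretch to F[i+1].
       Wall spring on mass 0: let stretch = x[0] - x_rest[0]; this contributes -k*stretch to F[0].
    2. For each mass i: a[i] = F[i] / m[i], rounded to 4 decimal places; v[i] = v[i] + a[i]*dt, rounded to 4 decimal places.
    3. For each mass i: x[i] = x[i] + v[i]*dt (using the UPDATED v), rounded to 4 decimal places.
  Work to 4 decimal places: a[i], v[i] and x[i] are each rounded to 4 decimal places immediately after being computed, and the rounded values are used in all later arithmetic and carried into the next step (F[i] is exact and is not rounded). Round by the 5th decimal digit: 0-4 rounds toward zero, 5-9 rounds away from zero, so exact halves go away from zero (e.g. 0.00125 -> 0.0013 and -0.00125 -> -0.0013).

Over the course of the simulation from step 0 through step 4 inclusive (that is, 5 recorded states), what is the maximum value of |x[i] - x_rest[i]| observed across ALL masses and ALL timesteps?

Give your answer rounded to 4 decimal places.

Answer: 1.7500

Derivation:
Step 0: x=[4.0000 7.0000 13.0000] v=[2.0000 0.0000 0.0000]
Step 1: x=[4.5000 8.5000 12.0000] v=[1.0000 3.0000 -2.0000]
Step 2: x=[4.7500 9.7500 11.2500] v=[0.5000 2.5000 -1.5000]
Step 3: x=[5.1250 9.2500 11.7500] v=[0.7500 -1.0000 1.0000]
Step 4: x=[5.0000 7.9375 13.0000] v=[-0.2500 -2.6250 2.5000]
Max displacement = 1.7500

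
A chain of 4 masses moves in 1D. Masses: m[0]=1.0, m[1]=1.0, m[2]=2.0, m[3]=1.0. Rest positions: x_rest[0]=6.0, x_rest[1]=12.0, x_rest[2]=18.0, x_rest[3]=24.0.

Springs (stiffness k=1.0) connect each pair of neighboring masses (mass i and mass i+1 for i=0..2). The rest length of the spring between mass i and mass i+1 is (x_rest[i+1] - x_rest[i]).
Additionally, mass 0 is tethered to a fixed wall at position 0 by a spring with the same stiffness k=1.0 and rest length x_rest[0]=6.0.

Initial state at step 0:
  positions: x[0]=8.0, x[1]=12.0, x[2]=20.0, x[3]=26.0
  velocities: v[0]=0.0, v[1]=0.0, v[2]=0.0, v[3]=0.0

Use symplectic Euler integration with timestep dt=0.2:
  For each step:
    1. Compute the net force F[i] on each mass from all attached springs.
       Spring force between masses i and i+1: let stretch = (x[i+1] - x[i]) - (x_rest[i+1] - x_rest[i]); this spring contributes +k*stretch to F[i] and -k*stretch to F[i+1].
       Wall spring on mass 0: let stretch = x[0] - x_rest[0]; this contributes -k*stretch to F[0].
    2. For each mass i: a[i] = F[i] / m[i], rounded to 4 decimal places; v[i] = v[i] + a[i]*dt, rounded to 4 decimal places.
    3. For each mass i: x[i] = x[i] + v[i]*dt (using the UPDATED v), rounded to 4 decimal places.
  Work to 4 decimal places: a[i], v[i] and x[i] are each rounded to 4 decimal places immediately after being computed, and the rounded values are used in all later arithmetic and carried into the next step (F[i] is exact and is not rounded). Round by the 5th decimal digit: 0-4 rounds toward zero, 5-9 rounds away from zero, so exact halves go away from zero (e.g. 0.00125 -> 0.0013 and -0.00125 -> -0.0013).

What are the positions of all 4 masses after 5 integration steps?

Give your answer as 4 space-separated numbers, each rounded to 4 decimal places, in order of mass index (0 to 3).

Step 0: x=[8.0000 12.0000 20.0000 26.0000] v=[0.0000 0.0000 0.0000 0.0000]
Step 1: x=[7.8400 12.1600 19.9600 26.0000] v=[-0.8000 0.8000 -0.2000 0.0000]
Step 2: x=[7.5392 12.4592 19.8848 25.9984] v=[-1.5040 1.4960 -0.3760 -0.0080]
Step 3: x=[7.1336 12.8586 19.7834 25.9923] v=[-2.0278 1.9971 -0.5072 -0.0307]
Step 4: x=[6.6717 13.3060 19.6676 25.9778] v=[-2.3095 2.2371 -0.5788 -0.0725]
Step 5: x=[6.2083 13.7425 19.5508 25.9509] v=[-2.3170 2.1826 -0.5839 -0.1345]

Answer: 6.2083 13.7425 19.5508 25.9509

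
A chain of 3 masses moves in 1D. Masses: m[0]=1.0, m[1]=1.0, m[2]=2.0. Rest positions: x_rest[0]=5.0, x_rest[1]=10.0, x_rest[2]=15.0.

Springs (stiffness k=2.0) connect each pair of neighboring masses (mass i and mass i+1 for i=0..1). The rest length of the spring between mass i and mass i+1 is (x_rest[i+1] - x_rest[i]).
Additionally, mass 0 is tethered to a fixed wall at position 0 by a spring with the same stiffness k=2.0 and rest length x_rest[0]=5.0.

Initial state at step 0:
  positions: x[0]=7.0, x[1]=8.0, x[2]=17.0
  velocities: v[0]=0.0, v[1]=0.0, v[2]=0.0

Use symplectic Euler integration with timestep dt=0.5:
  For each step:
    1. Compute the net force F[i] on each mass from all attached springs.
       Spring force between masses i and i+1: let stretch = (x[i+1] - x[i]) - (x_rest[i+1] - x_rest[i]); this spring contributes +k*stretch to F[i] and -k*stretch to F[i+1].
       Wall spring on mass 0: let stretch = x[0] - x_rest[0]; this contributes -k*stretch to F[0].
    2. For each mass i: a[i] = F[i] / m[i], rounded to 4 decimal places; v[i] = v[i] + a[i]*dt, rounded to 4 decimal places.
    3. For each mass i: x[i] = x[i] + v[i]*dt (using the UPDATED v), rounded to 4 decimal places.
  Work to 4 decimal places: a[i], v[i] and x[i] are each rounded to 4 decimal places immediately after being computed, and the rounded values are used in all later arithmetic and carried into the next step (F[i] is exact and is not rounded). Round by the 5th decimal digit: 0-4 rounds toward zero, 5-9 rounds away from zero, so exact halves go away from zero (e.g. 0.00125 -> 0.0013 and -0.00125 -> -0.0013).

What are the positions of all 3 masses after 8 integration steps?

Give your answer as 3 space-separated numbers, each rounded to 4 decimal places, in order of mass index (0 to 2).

Answer: 5.3298 7.8051 14.8489

Derivation:
Step 0: x=[7.0000 8.0000 17.0000] v=[0.0000 0.0000 0.0000]
Step 1: x=[4.0000 12.0000 16.0000] v=[-6.0000 8.0000 -2.0000]
Step 2: x=[3.0000 14.0000 15.2500] v=[-2.0000 4.0000 -1.5000]
Step 3: x=[6.0000 11.1250 15.4375] v=[6.0000 -5.7500 0.3750]
Step 4: x=[8.5625 7.8438 15.7969] v=[5.1250 -6.5625 0.7188]
Step 5: x=[6.4844 8.8985 15.4180] v=[-4.1562 2.1093 -0.7578]
Step 6: x=[2.3712 12.0059 14.6592] v=[-8.2265 6.2147 -1.5176]
Step 7: x=[1.8897 11.6226 14.4871] v=[-0.9630 -0.7667 -0.3443]
Step 8: x=[5.3298 7.8051 14.8489] v=[6.8802 -7.6351 0.7235]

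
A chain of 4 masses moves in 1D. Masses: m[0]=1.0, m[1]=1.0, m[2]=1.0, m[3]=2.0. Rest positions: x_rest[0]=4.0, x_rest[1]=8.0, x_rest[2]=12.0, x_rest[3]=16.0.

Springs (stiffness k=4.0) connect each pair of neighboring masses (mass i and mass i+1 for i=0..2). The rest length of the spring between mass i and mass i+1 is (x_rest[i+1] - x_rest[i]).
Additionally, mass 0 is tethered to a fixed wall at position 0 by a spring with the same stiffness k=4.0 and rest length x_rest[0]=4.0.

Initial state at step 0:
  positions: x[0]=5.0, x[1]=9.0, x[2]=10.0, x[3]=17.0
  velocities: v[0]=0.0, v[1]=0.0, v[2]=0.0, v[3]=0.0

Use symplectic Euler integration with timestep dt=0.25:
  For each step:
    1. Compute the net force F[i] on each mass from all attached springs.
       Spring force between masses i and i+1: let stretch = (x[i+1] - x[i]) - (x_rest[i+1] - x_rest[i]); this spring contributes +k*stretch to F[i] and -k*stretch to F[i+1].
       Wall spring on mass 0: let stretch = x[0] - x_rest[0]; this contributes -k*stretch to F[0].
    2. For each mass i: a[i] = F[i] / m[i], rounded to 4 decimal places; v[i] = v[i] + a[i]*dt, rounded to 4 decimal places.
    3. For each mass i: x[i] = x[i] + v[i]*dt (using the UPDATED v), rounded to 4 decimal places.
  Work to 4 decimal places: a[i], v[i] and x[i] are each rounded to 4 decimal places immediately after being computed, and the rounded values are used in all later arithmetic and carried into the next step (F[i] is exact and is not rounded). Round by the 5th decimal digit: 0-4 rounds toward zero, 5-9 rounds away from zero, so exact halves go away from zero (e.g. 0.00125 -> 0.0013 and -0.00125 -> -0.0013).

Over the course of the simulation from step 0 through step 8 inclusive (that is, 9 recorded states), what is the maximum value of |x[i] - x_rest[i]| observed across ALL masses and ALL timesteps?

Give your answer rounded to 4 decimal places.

Step 0: x=[5.0000 9.0000 10.0000 17.0000] v=[0.0000 0.0000 0.0000 0.0000]
Step 1: x=[4.7500 8.2500 11.5000 16.6250] v=[-1.0000 -3.0000 6.0000 -1.5000]
Step 2: x=[4.1875 7.4375 13.4688 16.1094] v=[-2.2500 -3.2500 7.8750 -2.0625]
Step 3: x=[3.3906 7.3203 14.5899 15.7637] v=[-3.1875 -0.4687 4.4843 -1.3828]
Step 4: x=[2.7285 8.0381 14.1870 15.7713] v=[-2.6484 2.8712 -1.6115 0.0303]
Step 5: x=[2.7117 8.9657 12.6430 16.0809] v=[-0.0673 3.7105 -6.1761 1.2382]
Step 6: x=[3.5805 9.2492 11.0391 16.4607] v=[3.4750 1.1338 -6.4155 1.5193]
Step 7: x=[4.9713 8.5630 10.3432 16.6628] v=[5.5632 -2.7450 -2.7838 0.8085]
Step 8: x=[6.0172 7.4239 10.7821 16.5750] v=[4.1836 -4.5565 1.7556 -0.3513]
Max displacement = 2.5899

Answer: 2.5899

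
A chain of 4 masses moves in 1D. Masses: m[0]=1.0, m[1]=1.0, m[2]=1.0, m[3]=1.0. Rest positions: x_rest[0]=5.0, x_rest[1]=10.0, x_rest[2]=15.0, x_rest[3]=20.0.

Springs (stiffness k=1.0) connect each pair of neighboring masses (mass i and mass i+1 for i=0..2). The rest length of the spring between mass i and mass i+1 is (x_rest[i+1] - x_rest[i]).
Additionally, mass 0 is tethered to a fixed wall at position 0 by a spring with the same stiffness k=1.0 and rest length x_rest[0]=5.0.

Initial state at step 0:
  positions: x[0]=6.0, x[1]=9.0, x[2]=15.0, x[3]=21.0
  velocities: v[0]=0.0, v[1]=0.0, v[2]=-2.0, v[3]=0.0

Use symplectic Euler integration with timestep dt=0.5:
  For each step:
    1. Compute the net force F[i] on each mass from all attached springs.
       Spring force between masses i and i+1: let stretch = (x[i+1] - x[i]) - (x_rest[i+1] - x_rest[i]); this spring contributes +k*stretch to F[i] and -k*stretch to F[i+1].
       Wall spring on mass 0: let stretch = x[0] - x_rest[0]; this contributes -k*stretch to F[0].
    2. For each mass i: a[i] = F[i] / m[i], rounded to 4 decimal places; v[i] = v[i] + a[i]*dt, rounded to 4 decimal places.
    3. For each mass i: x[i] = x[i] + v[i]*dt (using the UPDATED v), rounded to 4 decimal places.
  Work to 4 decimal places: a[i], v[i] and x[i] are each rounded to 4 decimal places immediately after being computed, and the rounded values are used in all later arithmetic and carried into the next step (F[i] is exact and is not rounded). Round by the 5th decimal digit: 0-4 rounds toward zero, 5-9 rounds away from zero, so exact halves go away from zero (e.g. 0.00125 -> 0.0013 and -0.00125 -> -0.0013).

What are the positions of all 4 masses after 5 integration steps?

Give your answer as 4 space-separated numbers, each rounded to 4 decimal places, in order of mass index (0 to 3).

Answer: 4.6182 8.7529 15.0684 17.4052

Derivation:
Step 0: x=[6.0000 9.0000 15.0000 21.0000] v=[0.0000 0.0000 -2.0000 0.0000]
Step 1: x=[5.2500 9.7500 14.0000 20.7500] v=[-1.5000 1.5000 -2.0000 -0.5000]
Step 2: x=[4.3125 10.4375 13.6250 20.0625] v=[-1.8750 1.3750 -0.7500 -1.3750]
Step 3: x=[3.8281 10.3906 14.0625 19.0156] v=[-0.9688 -0.0938 0.8750 -2.0938]
Step 4: x=[4.0273 9.6211 14.8203 17.9804] v=[0.3984 -1.5391 1.5156 -2.0704]
Step 5: x=[4.6182 8.7529 15.0684 17.4052] v=[1.1817 -1.7364 0.4961 -1.1505]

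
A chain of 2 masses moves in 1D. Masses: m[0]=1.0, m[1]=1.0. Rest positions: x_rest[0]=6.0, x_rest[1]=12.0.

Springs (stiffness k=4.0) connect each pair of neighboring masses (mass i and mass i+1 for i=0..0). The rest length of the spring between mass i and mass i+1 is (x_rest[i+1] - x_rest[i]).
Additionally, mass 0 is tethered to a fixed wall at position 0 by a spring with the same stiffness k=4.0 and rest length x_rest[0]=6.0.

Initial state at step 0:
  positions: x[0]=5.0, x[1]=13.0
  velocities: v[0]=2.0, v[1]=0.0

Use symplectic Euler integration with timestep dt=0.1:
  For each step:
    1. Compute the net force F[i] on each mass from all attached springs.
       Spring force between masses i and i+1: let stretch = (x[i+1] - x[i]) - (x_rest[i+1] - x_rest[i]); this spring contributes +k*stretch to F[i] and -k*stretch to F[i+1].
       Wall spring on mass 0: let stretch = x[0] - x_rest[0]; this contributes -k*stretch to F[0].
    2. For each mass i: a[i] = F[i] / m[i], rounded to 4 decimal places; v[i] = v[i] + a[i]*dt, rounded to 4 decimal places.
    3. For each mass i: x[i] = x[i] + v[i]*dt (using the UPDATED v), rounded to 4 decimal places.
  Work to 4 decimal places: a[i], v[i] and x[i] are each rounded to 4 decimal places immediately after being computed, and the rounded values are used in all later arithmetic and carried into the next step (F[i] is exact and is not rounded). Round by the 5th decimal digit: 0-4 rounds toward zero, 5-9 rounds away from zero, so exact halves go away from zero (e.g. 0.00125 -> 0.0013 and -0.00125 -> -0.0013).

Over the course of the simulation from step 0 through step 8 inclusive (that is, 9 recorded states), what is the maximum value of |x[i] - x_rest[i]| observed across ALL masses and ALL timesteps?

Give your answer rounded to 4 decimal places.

Answer: 1.7953

Derivation:
Step 0: x=[5.0000 13.0000] v=[2.0000 0.0000]
Step 1: x=[5.3200 12.9200] v=[3.2000 -0.8000]
Step 2: x=[5.7312 12.7760] v=[4.1120 -1.4400]
Step 3: x=[6.1949 12.5902] v=[4.6374 -1.8579]
Step 4: x=[6.6667 12.3886] v=[4.7176 -2.0160]
Step 5: x=[7.1007 12.1981] v=[4.3397 -1.9048]
Step 6: x=[7.4545 12.0437] v=[3.5384 -1.5438]
Step 7: x=[7.6937 11.9458] v=[2.3923 -0.9795]
Step 8: x=[7.7953 11.9178] v=[1.0157 -0.2803]
Max displacement = 1.7953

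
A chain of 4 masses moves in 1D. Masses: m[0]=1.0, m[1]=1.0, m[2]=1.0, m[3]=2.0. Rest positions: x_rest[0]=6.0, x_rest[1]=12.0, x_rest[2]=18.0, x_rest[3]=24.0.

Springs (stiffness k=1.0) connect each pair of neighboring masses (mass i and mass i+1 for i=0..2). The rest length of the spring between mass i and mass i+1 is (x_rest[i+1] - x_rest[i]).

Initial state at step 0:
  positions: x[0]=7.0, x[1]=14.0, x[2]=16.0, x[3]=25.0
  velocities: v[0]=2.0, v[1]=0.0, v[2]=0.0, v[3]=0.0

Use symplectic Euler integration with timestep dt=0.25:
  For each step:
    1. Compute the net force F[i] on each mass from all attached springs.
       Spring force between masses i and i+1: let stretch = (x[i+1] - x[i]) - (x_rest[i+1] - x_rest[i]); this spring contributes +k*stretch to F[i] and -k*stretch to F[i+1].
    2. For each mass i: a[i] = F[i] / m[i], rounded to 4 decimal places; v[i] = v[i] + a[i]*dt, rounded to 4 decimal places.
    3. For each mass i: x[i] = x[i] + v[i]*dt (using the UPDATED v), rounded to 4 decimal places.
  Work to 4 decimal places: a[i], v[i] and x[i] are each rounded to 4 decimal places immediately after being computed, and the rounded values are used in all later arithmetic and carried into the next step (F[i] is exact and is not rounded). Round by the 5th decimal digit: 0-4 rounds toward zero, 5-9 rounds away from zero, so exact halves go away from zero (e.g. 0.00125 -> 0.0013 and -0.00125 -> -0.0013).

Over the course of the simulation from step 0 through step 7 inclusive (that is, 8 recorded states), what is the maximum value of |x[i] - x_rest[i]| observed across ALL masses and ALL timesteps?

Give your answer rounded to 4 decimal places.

Answer: 3.2220

Derivation:
Step 0: x=[7.0000 14.0000 16.0000 25.0000] v=[2.0000 0.0000 0.0000 0.0000]
Step 1: x=[7.5625 13.6875 16.4375 24.9063] v=[2.2500 -1.2500 1.7500 -0.3750]
Step 2: x=[8.1328 13.1641 17.2324 24.7354] v=[2.2813 -2.0938 3.1797 -0.6836]
Step 3: x=[8.6426 12.5805 18.2420 24.5175] v=[2.0391 -2.3346 4.0384 -0.8715]
Step 4: x=[9.0235 12.1046 19.2900 24.2910] v=[1.5236 -1.9037 4.1919 -0.9060]
Step 5: x=[9.2220 11.8852 20.2015 24.0957] v=[0.7939 -0.8776 3.6458 -0.7811]
Step 6: x=[9.2119 12.0191 20.8366 23.9662] v=[-0.0403 0.5357 2.5403 -0.5179]
Step 7: x=[9.0023 12.5287 21.1162 23.9264] v=[-0.8385 2.0383 1.1183 -0.1591]
Max displacement = 3.2220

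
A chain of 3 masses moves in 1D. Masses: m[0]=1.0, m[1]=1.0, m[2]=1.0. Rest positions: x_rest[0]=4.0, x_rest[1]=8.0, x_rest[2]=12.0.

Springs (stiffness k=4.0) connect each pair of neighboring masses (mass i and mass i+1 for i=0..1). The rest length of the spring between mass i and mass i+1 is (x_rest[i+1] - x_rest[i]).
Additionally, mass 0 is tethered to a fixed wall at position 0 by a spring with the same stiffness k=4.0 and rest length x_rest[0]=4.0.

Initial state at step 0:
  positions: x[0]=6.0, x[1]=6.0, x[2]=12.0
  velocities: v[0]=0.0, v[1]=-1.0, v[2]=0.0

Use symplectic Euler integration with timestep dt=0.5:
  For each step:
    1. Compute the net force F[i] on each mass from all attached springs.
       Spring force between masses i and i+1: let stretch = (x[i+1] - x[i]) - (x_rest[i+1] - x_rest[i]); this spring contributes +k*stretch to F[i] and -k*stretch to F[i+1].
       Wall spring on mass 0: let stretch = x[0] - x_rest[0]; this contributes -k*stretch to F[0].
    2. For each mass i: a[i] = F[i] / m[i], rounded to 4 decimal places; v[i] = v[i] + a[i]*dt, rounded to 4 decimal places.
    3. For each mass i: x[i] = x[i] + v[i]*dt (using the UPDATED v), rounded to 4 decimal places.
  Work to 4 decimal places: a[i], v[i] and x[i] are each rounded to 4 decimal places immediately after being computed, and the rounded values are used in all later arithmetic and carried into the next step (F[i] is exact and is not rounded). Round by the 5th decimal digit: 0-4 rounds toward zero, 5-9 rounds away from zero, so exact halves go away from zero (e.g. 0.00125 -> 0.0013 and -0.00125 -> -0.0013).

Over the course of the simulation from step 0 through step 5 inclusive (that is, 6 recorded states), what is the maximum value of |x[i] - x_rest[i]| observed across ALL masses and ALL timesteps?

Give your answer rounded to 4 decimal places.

Step 0: x=[6.0000 6.0000 12.0000] v=[0.0000 -1.0000 0.0000]
Step 1: x=[0.0000 11.5000 10.0000] v=[-12.0000 11.0000 -4.0000]
Step 2: x=[5.5000 4.0000 13.5000] v=[11.0000 -15.0000 7.0000]
Step 3: x=[4.0000 7.5000 11.5000] v=[-3.0000 7.0000 -4.0000]
Step 4: x=[2.0000 11.5000 9.5000] v=[-4.0000 8.0000 -4.0000]
Step 5: x=[7.5000 4.0000 13.5000] v=[11.0000 -15.0000 8.0000]
Max displacement = 4.0000

Answer: 4.0000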